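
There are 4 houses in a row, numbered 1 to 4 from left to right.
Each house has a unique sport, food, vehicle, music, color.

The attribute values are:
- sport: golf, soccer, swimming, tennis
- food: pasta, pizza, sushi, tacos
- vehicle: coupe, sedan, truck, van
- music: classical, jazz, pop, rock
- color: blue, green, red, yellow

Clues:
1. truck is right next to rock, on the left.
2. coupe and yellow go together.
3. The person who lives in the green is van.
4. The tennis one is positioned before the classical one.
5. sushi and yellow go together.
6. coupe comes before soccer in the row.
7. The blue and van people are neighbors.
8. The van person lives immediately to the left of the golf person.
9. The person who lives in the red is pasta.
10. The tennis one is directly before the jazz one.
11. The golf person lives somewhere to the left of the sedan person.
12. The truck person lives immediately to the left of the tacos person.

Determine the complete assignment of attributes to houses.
Solution:

House | Sport | Food | Vehicle | Music | Color
----------------------------------------------
  1   | swimming | pizza | truck | pop | blue
  2   | tennis | tacos | van | rock | green
  3   | golf | sushi | coupe | jazz | yellow
  4   | soccer | pasta | sedan | classical | red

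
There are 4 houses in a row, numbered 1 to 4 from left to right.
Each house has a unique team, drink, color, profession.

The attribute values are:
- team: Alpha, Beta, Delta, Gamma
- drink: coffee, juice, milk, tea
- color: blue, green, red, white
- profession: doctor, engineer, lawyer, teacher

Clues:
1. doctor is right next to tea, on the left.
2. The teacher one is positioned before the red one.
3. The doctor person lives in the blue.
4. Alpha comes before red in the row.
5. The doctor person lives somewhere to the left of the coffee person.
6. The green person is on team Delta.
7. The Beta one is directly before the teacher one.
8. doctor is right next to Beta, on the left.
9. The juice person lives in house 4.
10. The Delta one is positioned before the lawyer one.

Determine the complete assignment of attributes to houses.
Solution:

House | Team | Drink | Color | Profession
-----------------------------------------
  1   | Alpha | milk | blue | doctor
  2   | Beta | tea | white | engineer
  3   | Delta | coffee | green | teacher
  4   | Gamma | juice | red | lawyer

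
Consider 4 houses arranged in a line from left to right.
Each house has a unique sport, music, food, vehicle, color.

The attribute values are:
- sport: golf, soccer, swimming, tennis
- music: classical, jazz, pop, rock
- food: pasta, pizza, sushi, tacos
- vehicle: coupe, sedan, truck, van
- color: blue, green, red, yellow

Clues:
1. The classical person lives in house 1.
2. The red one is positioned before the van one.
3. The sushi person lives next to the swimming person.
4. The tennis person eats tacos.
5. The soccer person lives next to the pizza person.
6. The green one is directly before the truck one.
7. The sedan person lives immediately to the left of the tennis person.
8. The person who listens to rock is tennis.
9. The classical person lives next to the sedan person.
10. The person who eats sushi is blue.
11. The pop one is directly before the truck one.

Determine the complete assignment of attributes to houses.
Solution:

House | Sport | Music | Food | Vehicle | Color
----------------------------------------------
  1   | soccer | classical | sushi | coupe | blue
  2   | swimming | pop | pizza | sedan | green
  3   | tennis | rock | tacos | truck | red
  4   | golf | jazz | pasta | van | yellow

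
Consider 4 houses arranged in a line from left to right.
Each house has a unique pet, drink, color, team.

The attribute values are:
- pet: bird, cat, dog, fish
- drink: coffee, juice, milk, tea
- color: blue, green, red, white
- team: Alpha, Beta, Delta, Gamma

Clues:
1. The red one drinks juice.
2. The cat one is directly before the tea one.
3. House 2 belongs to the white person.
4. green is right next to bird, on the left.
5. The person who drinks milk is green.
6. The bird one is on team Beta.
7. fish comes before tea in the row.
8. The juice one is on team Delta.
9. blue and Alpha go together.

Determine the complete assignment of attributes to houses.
Solution:

House | Pet | Drink | Color | Team
----------------------------------
  1   | fish | milk | green | Gamma
  2   | bird | coffee | white | Beta
  3   | cat | juice | red | Delta
  4   | dog | tea | blue | Alpha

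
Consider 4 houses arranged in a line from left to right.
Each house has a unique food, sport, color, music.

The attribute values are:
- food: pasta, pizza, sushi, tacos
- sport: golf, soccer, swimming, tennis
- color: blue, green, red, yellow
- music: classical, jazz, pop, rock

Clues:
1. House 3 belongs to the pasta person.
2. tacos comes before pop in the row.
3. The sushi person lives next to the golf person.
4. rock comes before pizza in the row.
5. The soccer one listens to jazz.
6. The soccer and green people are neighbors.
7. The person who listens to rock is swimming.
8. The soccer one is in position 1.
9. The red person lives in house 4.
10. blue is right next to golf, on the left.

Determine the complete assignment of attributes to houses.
Solution:

House | Food | Sport | Color | Music
------------------------------------
  1   | sushi | soccer | blue | jazz
  2   | tacos | golf | green | classical
  3   | pasta | swimming | yellow | rock
  4   | pizza | tennis | red | pop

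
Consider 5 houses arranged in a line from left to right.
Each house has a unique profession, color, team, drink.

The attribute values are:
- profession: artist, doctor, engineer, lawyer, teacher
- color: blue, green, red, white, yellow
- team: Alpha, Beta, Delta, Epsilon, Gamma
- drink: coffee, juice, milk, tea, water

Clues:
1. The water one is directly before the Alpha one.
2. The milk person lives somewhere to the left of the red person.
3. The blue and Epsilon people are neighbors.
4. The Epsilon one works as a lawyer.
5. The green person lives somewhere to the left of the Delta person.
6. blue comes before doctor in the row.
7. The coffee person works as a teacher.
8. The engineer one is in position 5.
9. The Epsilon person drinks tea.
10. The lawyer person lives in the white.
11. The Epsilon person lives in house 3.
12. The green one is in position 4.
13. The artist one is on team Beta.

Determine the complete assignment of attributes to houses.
Solution:

House | Profession | Color | Team | Drink
-----------------------------------------
  1   | artist | yellow | Beta | water
  2   | teacher | blue | Alpha | coffee
  3   | lawyer | white | Epsilon | tea
  4   | doctor | green | Gamma | milk
  5   | engineer | red | Delta | juice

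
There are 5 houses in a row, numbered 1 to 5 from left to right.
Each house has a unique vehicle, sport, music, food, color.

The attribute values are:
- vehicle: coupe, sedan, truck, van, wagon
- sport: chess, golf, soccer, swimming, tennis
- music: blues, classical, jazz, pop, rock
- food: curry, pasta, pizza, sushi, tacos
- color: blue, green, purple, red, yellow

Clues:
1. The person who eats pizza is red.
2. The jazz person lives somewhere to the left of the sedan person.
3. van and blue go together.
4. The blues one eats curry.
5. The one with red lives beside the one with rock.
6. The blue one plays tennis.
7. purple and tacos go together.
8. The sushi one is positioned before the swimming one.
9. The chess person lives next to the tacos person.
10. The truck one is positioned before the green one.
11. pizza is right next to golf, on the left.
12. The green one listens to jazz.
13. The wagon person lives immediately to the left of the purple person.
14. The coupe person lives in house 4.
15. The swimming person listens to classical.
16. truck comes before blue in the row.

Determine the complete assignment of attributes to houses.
Solution:

House | Vehicle | Sport | Music | Food | Color
----------------------------------------------
  1   | wagon | chess | pop | pizza | red
  2   | truck | golf | rock | tacos | purple
  3   | van | tennis | blues | curry | blue
  4   | coupe | soccer | jazz | sushi | green
  5   | sedan | swimming | classical | pasta | yellow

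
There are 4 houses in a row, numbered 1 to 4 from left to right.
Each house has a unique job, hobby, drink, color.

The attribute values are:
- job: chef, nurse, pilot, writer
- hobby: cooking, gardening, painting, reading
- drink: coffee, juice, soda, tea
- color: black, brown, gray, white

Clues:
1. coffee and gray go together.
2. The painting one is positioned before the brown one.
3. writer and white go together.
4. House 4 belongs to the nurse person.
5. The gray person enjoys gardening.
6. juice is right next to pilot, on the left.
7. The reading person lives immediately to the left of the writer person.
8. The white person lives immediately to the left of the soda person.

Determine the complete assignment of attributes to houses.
Solution:

House | Job | Hobby | Drink | Color
-----------------------------------
  1   | chef | reading | tea | black
  2   | writer | painting | juice | white
  3   | pilot | cooking | soda | brown
  4   | nurse | gardening | coffee | gray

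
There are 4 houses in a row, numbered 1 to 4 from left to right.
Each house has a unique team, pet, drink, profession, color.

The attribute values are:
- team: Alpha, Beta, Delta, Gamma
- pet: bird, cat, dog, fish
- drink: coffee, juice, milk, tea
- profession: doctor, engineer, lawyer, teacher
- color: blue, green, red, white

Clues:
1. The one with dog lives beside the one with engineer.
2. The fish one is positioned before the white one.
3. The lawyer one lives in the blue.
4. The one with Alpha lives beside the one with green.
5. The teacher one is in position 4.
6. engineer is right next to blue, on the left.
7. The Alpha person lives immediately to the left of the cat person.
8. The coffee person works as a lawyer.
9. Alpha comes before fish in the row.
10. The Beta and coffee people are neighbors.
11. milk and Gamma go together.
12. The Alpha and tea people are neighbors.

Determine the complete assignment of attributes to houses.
Solution:

House | Team | Pet | Drink | Profession | Color
-----------------------------------------------
  1   | Alpha | dog | juice | doctor | red
  2   | Beta | cat | tea | engineer | green
  3   | Delta | fish | coffee | lawyer | blue
  4   | Gamma | bird | milk | teacher | white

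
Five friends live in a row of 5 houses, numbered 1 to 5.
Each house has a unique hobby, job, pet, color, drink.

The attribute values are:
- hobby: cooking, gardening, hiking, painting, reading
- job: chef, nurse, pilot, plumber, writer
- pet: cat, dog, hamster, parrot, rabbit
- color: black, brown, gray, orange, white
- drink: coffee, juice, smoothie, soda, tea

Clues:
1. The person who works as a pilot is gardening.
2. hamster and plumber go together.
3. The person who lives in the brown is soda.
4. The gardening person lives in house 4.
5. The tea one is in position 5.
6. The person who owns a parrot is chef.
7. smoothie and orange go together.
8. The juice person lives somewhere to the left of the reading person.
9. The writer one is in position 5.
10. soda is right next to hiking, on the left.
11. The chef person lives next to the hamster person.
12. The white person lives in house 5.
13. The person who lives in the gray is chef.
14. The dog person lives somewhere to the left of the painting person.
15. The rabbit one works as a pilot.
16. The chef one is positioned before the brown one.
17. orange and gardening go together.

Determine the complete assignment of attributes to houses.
Solution:

House | Hobby | Job | Pet | Color | Drink
-----------------------------------------
  1   | cooking | chef | parrot | gray | juice
  2   | reading | plumber | hamster | brown | soda
  3   | hiking | nurse | dog | black | coffee
  4   | gardening | pilot | rabbit | orange | smoothie
  5   | painting | writer | cat | white | tea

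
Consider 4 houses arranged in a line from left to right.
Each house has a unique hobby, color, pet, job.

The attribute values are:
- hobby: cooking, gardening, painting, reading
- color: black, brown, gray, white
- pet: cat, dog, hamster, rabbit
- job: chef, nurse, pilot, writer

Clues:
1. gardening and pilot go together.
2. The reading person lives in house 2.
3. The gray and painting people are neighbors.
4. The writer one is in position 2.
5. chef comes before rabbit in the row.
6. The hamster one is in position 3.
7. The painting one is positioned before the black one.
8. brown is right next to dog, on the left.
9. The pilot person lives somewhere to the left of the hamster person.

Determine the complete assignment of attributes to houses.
Solution:

House | Hobby | Color | Pet | Job
---------------------------------
  1   | gardening | brown | cat | pilot
  2   | reading | gray | dog | writer
  3   | painting | white | hamster | chef
  4   | cooking | black | rabbit | nurse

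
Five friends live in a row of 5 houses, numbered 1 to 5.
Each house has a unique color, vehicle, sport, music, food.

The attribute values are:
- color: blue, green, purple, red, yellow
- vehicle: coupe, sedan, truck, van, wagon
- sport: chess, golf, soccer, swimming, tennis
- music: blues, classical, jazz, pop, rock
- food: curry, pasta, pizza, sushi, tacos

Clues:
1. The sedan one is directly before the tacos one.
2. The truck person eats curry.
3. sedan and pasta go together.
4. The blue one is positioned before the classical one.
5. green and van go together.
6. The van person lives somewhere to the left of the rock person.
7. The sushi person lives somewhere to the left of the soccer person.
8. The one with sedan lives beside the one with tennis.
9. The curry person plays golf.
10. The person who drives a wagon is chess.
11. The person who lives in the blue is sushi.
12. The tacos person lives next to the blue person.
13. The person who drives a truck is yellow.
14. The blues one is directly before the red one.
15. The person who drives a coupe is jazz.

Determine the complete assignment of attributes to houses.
Solution:

House | Color | Vehicle | Sport | Music | Food
----------------------------------------------
  1   | purple | sedan | swimming | blues | pasta
  2   | red | coupe | tennis | jazz | tacos
  3   | blue | wagon | chess | pop | sushi
  4   | green | van | soccer | classical | pizza
  5   | yellow | truck | golf | rock | curry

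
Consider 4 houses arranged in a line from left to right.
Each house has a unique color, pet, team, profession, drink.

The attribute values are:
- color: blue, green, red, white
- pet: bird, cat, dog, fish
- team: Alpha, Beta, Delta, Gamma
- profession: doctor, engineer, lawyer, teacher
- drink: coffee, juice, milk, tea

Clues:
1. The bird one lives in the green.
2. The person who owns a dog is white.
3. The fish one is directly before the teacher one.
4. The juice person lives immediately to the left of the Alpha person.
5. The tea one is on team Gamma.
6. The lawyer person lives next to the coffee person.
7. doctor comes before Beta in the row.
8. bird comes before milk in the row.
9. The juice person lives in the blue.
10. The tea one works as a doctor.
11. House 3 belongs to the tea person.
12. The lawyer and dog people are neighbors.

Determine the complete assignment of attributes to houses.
Solution:

House | Color | Pet | Team | Profession | Drink
-----------------------------------------------
  1   | blue | fish | Delta | lawyer | juice
  2   | white | dog | Alpha | teacher | coffee
  3   | green | bird | Gamma | doctor | tea
  4   | red | cat | Beta | engineer | milk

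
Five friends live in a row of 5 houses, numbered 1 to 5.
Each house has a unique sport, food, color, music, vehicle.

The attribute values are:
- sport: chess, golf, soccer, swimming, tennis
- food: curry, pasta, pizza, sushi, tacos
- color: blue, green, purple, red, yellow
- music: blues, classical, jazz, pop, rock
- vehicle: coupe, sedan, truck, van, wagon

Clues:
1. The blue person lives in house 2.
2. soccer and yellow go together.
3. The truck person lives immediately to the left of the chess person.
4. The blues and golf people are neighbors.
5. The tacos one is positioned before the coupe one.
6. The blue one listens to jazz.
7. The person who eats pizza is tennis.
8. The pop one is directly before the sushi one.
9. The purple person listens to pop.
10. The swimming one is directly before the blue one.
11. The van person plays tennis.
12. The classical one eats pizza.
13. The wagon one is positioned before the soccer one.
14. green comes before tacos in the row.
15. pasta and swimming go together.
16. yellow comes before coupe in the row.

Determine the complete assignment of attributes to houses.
Solution:

House | Sport | Food | Color | Music | Vehicle
----------------------------------------------
  1   | swimming | pasta | purple | pop | truck
  2   | chess | sushi | blue | jazz | wagon
  3   | tennis | pizza | green | classical | van
  4   | soccer | tacos | yellow | blues | sedan
  5   | golf | curry | red | rock | coupe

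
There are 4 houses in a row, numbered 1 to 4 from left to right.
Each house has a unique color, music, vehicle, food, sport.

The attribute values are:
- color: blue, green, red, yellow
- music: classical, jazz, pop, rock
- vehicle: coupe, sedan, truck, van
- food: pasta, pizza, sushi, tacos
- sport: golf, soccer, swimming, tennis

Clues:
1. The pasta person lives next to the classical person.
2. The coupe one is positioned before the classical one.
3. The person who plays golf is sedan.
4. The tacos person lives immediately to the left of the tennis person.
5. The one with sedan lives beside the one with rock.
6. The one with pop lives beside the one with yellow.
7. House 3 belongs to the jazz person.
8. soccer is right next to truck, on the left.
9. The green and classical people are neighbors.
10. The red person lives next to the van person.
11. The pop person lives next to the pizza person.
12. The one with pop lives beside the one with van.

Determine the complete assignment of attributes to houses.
Solution:

House | Color | Music | Vehicle | Food | Sport
----------------------------------------------
  1   | red | pop | sedan | tacos | golf
  2   | yellow | rock | van | pizza | tennis
  3   | green | jazz | coupe | pasta | soccer
  4   | blue | classical | truck | sushi | swimming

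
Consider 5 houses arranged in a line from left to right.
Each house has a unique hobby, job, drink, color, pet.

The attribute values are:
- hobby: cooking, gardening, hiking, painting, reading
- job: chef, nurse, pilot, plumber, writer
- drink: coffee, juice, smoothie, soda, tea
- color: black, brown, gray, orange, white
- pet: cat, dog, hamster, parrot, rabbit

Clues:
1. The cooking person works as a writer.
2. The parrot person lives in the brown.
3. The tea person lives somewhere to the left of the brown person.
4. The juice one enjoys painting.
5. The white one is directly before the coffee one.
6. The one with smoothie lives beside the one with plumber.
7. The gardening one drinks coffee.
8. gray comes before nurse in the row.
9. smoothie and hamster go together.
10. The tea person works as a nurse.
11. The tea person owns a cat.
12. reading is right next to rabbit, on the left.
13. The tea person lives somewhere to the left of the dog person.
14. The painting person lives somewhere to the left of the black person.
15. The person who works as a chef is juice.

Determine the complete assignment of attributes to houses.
Solution:

House | Hobby | Job | Drink | Color | Pet
-----------------------------------------
  1   | reading | pilot | smoothie | white | hamster
  2   | gardening | plumber | coffee | gray | rabbit
  3   | hiking | nurse | tea | orange | cat
  4   | painting | chef | juice | brown | parrot
  5   | cooking | writer | soda | black | dog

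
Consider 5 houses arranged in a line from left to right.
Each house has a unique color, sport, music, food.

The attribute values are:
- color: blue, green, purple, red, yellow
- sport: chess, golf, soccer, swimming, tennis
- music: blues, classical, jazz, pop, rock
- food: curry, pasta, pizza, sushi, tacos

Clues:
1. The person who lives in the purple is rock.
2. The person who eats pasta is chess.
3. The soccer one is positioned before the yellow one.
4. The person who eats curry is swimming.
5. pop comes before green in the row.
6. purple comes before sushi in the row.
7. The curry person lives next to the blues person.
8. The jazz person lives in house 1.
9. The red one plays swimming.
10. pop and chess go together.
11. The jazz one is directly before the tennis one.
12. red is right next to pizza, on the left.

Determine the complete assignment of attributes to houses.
Solution:

House | Color | Sport | Music | Food
------------------------------------
  1   | red | swimming | jazz | curry
  2   | blue | tennis | blues | pizza
  3   | purple | soccer | rock | tacos
  4   | yellow | chess | pop | pasta
  5   | green | golf | classical | sushi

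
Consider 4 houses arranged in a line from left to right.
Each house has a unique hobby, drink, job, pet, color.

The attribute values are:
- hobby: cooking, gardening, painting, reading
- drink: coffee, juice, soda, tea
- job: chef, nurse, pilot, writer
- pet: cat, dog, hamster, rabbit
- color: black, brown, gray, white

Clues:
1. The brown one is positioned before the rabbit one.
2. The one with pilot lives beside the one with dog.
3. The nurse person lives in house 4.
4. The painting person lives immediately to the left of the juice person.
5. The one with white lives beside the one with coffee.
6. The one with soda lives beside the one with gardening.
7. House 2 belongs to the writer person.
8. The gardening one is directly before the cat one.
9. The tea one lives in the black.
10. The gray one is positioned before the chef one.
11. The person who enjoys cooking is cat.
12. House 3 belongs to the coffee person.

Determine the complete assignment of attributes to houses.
Solution:

House | Hobby | Drink | Job | Pet | Color
-----------------------------------------
  1   | painting | soda | pilot | hamster | gray
  2   | gardening | juice | writer | dog | white
  3   | cooking | coffee | chef | cat | brown
  4   | reading | tea | nurse | rabbit | black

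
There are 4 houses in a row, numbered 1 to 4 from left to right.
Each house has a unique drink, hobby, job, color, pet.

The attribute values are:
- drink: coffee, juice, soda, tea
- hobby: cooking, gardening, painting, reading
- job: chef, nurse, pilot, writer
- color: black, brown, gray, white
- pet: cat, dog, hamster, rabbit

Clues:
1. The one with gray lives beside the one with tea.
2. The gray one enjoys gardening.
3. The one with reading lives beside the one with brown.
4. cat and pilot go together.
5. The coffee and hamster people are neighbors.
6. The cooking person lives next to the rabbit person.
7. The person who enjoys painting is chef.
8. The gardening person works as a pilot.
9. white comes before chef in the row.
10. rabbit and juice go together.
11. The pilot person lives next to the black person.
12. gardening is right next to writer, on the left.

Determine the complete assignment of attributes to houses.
Solution:

House | Drink | Hobby | Job | Color | Pet
-----------------------------------------
  1   | coffee | gardening | pilot | gray | cat
  2   | tea | cooking | writer | black | hamster
  3   | juice | reading | nurse | white | rabbit
  4   | soda | painting | chef | brown | dog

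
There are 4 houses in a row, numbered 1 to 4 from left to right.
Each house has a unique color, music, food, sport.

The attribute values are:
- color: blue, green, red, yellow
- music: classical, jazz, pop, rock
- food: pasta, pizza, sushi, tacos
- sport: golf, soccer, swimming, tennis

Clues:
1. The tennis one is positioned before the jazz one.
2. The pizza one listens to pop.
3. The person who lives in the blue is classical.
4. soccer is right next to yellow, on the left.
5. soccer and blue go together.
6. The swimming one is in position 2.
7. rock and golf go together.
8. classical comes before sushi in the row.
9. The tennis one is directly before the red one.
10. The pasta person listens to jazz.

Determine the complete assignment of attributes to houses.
Solution:

House | Color | Music | Food | Sport
------------------------------------
  1   | green | pop | pizza | tennis
  2   | red | jazz | pasta | swimming
  3   | blue | classical | tacos | soccer
  4   | yellow | rock | sushi | golf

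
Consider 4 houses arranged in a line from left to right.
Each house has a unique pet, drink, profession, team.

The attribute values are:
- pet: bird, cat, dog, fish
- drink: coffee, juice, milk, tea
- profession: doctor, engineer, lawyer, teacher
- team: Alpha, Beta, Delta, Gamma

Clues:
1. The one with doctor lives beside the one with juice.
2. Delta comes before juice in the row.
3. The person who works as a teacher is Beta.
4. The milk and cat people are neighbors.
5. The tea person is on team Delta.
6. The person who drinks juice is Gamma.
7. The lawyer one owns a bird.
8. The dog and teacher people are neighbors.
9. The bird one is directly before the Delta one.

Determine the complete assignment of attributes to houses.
Solution:

House | Pet | Drink | Profession | Team
---------------------------------------
  1   | bird | milk | lawyer | Alpha
  2   | cat | tea | doctor | Delta
  3   | dog | juice | engineer | Gamma
  4   | fish | coffee | teacher | Beta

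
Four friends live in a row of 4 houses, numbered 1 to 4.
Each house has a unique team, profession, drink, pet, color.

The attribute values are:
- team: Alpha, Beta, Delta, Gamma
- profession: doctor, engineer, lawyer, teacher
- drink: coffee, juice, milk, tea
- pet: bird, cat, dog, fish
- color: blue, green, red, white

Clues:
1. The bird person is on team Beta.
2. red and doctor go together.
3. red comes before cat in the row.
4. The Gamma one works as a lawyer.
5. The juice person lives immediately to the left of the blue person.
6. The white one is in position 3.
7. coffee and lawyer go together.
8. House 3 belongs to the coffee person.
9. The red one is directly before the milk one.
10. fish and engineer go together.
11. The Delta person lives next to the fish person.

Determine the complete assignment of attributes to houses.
Solution:

House | Team | Profession | Drink | Pet | Color
-----------------------------------------------
  1   | Delta | doctor | juice | dog | red
  2   | Alpha | engineer | milk | fish | blue
  3   | Gamma | lawyer | coffee | cat | white
  4   | Beta | teacher | tea | bird | green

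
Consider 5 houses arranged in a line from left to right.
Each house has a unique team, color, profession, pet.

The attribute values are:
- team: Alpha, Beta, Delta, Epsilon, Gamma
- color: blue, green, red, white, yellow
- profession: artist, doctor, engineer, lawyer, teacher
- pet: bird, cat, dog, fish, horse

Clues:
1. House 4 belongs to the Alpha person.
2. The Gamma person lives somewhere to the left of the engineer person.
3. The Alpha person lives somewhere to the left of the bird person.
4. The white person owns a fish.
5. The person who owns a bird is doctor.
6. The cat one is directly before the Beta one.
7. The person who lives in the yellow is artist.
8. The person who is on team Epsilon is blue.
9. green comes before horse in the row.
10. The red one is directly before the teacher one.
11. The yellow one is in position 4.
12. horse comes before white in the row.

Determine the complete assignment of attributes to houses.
Solution:

House | Team | Color | Profession | Pet
---------------------------------------
  1   | Gamma | green | lawyer | cat
  2   | Beta | red | engineer | horse
  3   | Delta | white | teacher | fish
  4   | Alpha | yellow | artist | dog
  5   | Epsilon | blue | doctor | bird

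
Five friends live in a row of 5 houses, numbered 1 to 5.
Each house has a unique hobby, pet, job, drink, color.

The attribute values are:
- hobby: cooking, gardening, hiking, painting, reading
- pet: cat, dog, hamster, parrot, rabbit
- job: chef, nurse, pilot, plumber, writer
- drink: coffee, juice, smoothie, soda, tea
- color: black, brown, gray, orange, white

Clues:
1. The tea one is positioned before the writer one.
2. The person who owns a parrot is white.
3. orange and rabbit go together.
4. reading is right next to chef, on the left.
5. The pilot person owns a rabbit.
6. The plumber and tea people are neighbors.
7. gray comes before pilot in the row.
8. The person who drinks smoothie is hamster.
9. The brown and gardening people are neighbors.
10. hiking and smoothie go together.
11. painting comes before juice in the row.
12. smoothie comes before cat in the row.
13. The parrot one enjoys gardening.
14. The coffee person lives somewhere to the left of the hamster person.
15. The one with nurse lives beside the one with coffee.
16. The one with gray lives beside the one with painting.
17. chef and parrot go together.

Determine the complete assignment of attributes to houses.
Solution:

House | Hobby | Pet | Job | Drink | Color
-----------------------------------------
  1   | reading | dog | nurse | soda | brown
  2   | gardening | parrot | chef | coffee | white
  3   | hiking | hamster | plumber | smoothie | gray
  4   | painting | rabbit | pilot | tea | orange
  5   | cooking | cat | writer | juice | black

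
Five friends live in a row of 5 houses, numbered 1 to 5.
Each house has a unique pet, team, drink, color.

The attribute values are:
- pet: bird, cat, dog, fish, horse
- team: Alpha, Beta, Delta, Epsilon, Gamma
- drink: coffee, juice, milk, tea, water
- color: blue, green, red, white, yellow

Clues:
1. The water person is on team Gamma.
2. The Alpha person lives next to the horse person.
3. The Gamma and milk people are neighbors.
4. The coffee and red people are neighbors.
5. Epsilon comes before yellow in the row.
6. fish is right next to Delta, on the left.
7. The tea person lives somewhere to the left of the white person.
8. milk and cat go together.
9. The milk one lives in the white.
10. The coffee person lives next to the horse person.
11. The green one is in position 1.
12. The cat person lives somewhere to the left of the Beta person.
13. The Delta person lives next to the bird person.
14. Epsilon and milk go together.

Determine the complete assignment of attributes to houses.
Solution:

House | Pet | Team | Drink | Color
----------------------------------
  1   | fish | Alpha | coffee | green
  2   | horse | Delta | tea | red
  3   | bird | Gamma | water | blue
  4   | cat | Epsilon | milk | white
  5   | dog | Beta | juice | yellow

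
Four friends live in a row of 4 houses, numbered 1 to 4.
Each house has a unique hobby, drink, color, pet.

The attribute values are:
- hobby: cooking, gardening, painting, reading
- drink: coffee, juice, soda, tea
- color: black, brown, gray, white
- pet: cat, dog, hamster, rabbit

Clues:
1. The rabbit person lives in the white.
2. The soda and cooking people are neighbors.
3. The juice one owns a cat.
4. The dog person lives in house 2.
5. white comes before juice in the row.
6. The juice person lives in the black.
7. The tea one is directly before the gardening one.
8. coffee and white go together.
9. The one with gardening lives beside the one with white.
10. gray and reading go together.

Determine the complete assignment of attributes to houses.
Solution:

House | Hobby | Drink | Color | Pet
-----------------------------------
  1   | reading | tea | gray | hamster
  2   | gardening | soda | brown | dog
  3   | cooking | coffee | white | rabbit
  4   | painting | juice | black | cat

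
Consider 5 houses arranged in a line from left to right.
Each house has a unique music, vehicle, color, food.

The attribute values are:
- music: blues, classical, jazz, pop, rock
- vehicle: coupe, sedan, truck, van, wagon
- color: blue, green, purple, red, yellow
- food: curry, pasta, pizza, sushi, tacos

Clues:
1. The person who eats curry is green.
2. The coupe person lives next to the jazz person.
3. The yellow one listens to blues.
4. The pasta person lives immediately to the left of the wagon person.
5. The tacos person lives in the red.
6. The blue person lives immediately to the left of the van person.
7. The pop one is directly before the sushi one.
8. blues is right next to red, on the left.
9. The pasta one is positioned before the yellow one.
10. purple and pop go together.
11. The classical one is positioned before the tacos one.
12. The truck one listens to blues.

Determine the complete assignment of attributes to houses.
Solution:

House | Music | Vehicle | Color | Food
--------------------------------------
  1   | pop | coupe | purple | pasta
  2   | jazz | wagon | blue | sushi
  3   | classical | van | green | curry
  4   | blues | truck | yellow | pizza
  5   | rock | sedan | red | tacos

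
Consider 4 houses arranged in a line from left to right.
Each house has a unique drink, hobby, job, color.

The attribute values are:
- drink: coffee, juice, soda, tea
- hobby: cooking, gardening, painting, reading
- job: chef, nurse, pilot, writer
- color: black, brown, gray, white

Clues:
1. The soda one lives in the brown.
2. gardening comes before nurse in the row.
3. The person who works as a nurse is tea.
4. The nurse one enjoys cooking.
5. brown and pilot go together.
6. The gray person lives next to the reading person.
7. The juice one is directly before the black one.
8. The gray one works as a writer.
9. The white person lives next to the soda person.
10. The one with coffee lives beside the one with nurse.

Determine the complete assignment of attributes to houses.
Solution:

House | Drink | Hobby | Job | Color
-----------------------------------
  1   | juice | gardening | writer | gray
  2   | coffee | reading | chef | black
  3   | tea | cooking | nurse | white
  4   | soda | painting | pilot | brown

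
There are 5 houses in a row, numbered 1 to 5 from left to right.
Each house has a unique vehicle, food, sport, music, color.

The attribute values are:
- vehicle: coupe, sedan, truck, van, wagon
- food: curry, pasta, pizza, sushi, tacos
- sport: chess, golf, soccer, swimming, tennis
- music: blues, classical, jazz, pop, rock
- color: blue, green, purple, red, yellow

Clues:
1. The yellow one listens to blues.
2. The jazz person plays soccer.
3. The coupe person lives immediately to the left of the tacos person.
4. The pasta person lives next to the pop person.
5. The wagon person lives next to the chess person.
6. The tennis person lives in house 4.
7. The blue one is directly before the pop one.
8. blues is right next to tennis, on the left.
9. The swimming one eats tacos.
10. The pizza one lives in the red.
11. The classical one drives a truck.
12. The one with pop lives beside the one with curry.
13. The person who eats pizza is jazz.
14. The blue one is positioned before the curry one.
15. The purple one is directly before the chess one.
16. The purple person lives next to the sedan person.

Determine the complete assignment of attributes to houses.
Solution:

House | Vehicle | Food | Sport | Music | Color
----------------------------------------------
  1   | coupe | pasta | golf | rock | blue
  2   | wagon | tacos | swimming | pop | purple
  3   | sedan | curry | chess | blues | yellow
  4   | truck | sushi | tennis | classical | green
  5   | van | pizza | soccer | jazz | red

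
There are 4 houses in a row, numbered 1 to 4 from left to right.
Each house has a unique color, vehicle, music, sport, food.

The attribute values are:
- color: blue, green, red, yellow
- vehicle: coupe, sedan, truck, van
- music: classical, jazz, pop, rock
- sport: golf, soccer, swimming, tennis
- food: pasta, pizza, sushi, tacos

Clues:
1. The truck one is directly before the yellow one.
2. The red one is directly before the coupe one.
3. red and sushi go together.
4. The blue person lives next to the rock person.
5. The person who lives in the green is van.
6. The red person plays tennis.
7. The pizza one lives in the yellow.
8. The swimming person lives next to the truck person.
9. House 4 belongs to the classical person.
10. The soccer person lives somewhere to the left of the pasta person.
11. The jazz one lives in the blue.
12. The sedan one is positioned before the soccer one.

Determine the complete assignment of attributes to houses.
Solution:

House | Color | Vehicle | Music | Sport | Food
----------------------------------------------
  1   | blue | sedan | jazz | swimming | tacos
  2   | red | truck | rock | tennis | sushi
  3   | yellow | coupe | pop | soccer | pizza
  4   | green | van | classical | golf | pasta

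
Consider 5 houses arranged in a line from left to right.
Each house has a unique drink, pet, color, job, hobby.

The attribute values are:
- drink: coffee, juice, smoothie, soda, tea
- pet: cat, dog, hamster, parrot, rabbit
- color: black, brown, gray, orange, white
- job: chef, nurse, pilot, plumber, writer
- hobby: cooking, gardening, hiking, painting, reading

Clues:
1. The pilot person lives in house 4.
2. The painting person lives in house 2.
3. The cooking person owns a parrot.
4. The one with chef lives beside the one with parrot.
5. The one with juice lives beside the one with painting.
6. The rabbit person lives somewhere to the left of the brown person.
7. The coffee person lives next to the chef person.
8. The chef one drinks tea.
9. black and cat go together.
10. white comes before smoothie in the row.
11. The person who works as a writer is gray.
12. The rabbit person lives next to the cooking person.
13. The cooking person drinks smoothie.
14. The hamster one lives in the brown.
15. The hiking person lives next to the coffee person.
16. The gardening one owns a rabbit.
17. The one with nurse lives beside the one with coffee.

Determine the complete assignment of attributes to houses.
Solution:

House | Drink | Pet | Color | Job | Hobby
-----------------------------------------
  1   | juice | cat | black | nurse | hiking
  2   | coffee | dog | gray | writer | painting
  3   | tea | rabbit | white | chef | gardening
  4   | smoothie | parrot | orange | pilot | cooking
  5   | soda | hamster | brown | plumber | reading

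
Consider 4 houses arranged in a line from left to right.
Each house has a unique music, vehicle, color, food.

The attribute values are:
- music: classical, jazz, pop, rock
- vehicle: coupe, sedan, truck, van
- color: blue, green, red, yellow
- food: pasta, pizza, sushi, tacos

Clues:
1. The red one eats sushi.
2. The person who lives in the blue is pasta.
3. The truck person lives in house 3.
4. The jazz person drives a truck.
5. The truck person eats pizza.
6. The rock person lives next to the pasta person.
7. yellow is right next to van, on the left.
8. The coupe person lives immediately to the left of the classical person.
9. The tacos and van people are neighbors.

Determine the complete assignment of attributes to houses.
Solution:

House | Music | Vehicle | Color | Food
--------------------------------------
  1   | rock | coupe | yellow | tacos
  2   | classical | van | blue | pasta
  3   | jazz | truck | green | pizza
  4   | pop | sedan | red | sushi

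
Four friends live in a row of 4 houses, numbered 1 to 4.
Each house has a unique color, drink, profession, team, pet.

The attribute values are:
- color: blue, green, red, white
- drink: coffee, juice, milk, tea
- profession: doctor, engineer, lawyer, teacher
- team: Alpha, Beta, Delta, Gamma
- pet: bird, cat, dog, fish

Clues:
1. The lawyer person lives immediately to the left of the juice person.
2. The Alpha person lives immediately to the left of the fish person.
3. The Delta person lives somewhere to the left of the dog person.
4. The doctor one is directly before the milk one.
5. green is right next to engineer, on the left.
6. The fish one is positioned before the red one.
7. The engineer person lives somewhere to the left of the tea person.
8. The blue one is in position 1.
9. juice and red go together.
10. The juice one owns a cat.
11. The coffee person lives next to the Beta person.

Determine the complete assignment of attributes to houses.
Solution:

House | Color | Drink | Profession | Team | Pet
-----------------------------------------------
  1   | blue | coffee | doctor | Alpha | bird
  2   | green | milk | lawyer | Beta | fish
  3   | red | juice | engineer | Delta | cat
  4   | white | tea | teacher | Gamma | dog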